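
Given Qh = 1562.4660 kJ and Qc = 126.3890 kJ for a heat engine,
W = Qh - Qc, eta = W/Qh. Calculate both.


W = 1562.4660 - 126.3890 = 1436.0770 kJ
eta = 1436.0770 / 1562.4660 = 0.9191 = 91.9109%

W = 1436.0770 kJ, eta = 91.9109%


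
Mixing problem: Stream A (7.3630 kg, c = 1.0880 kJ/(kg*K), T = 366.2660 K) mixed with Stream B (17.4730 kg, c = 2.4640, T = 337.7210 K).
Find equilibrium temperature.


num = 17474.1980
den = 51.0644
Tf = 342.1991 K

342.1991 K


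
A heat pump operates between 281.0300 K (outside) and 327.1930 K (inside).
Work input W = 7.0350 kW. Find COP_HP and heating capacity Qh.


COP = 327.1930 / 46.1630 = 7.0878
Qh = 7.0878 * 7.0350 = 49.8625 kW

COP = 7.0878, Qh = 49.8625 kW


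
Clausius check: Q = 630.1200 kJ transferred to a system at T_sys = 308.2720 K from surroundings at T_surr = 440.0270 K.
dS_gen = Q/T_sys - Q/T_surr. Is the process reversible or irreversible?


dS_sys = 630.1200/308.2720 = 2.0440 kJ/K
dS_surr = -630.1200/440.0270 = -1.4320 kJ/K
dS_gen = 2.0440 - 1.4320 = 0.6120 kJ/K (irreversible)

dS_gen = 0.6120 kJ/K, irreversible


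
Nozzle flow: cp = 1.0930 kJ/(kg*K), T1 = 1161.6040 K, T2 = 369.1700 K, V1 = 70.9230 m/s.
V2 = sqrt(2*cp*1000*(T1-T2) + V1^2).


dT = 792.4340 K
2*cp*1000*dT = 1732260.7240
V1^2 = 5030.0719
V2 = sqrt(1737290.7959) = 1318.0633 m/s

1318.0633 m/s


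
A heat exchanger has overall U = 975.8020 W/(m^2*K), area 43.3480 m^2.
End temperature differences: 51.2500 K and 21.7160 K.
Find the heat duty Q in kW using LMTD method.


LMTD = 34.3952 K
Q = 975.8020 * 43.3480 * 34.3952 = 1454884.8437 W = 1454.8848 kW

1454.8848 kW


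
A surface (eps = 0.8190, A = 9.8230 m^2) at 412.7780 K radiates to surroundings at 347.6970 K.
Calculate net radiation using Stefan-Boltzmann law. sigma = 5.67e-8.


T^4 = 2.9031e+10
Tsurr^4 = 1.4615e+10
Q = 0.8190 * 5.67e-8 * 9.8230 * 1.4416e+10 = 6575.9615 W

6575.9615 W


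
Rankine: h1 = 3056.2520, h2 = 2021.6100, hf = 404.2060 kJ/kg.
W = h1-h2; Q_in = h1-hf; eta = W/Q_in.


W = 1034.6420 kJ/kg
Q_in = 2652.0460 kJ/kg
eta = 0.3901 = 39.0130%

eta = 39.0130%


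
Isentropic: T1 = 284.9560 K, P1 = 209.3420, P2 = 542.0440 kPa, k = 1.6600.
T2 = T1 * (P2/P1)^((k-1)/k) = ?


(k-1)/k = 0.3976
(P2/P1)^exp = 1.4597
T2 = 284.9560 * 1.4597 = 415.9618 K

415.9618 K


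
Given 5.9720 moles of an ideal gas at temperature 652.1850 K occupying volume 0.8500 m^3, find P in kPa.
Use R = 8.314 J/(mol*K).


P = nRT/V = 5.9720 * 8.314 * 652.1850 / 0.8500
= 32381.7731 / 0.8500 = 38096.2036 Pa = 38.0962 kPa

38.0962 kPa


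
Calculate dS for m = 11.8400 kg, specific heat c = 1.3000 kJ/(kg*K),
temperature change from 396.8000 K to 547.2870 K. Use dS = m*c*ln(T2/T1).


T2/T1 = 1.3793
ln(T2/T1) = 0.3215
dS = 11.8400 * 1.3000 * 0.3215 = 4.9492 kJ/K

4.9492 kJ/K


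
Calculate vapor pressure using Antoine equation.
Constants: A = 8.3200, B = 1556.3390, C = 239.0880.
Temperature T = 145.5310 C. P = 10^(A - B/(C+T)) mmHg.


C+T = 384.6190
B/(C+T) = 4.0464
log10(P) = 8.3200 - 4.0464 = 4.2736
P = 10^4.2736 = 18773.9924 mmHg

18773.9924 mmHg


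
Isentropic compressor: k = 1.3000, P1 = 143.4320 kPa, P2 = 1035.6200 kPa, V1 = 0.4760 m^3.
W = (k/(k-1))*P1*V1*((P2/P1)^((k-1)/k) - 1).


(k-1)/k = 0.2308
(P2/P1)^exp = 1.5781
W = 4.3333 * 143.4320 * 0.4760 * (1.5781 - 1) = 171.0252 kJ

171.0252 kJ


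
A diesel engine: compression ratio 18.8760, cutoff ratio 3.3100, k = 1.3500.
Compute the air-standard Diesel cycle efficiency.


r^(k-1) = 2.7962
rc^k = 5.0323
eta = 0.5376 = 53.7576%

53.7576%


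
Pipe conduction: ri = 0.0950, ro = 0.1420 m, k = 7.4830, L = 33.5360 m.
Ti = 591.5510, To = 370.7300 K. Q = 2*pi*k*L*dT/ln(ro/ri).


dT = 220.8210 K
ln(ro/ri) = 0.4020
Q = 2*pi*7.4830*33.5360*220.8210 / 0.4020 = 866233.6181 W

866233.6181 W


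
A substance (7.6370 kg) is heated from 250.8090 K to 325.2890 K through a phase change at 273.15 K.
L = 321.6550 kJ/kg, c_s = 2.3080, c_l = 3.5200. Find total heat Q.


Q1 (sensible, solid) = 7.6370 * 2.3080 * 22.3410 = 393.7868 kJ
Q2 (latent) = 7.6370 * 321.6550 = 2456.4792 kJ
Q3 (sensible, liquid) = 7.6370 * 3.5200 * 52.1390 = 1401.6131 kJ
Q_total = 4251.8792 kJ

4251.8792 kJ


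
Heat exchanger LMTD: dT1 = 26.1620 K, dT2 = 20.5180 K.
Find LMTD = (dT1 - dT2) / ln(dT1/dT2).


dT1/dT2 = 1.2751
ln(dT1/dT2) = 0.2430
LMTD = 5.6440 / 0.2430 = 23.2258 K

23.2258 K


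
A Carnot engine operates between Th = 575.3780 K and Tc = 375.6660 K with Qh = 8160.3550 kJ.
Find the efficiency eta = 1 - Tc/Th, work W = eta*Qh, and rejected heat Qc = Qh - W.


eta = 1 - 375.6660/575.3780 = 0.3471
W = 0.3471 * 8160.3550 = 2832.4351 kJ
Qc = 8160.3550 - 2832.4351 = 5327.9199 kJ

eta = 34.7097%, W = 2832.4351 kJ, Qc = 5327.9199 kJ


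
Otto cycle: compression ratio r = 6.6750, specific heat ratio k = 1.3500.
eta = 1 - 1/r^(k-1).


r^(k-1) = 1.9434
eta = 1 - 1/1.9434 = 0.4854 = 48.5433%

48.5433%


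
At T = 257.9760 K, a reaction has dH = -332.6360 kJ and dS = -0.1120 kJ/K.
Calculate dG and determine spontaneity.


T*dS = 257.9760 * -0.1120 = -28.8933 kJ
dG = -332.6360 + 28.8933 = -303.7427 kJ (spontaneous)

dG = -303.7427 kJ, spontaneous


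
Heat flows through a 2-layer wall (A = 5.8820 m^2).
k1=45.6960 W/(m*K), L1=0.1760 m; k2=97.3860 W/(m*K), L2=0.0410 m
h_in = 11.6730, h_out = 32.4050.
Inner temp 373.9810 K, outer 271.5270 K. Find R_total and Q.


R_conv_in = 1/(11.6730*5.8820) = 0.0146
R_1 = 0.1760/(45.6960*5.8820) = 0.0007
R_2 = 0.0410/(97.3860*5.8820) = 7.1575e-05
R_conv_out = 1/(32.4050*5.8820) = 0.0052
R_total = 0.0205 K/W
Q = 102.4540 / 0.0205 = 4988.7055 W

R_total = 0.0205 K/W, Q = 4988.7055 W


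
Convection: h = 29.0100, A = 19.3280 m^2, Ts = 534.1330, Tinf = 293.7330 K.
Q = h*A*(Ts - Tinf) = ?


dT = 240.4000 K
Q = 29.0100 * 19.3280 * 240.4000 = 134793.5493 W

134793.5493 W


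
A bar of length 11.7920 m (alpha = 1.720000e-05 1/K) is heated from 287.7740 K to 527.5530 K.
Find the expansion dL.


dT = 239.7790 K
dL = 1.720000e-05 * 11.7920 * 239.7790 = 0.048633 m
L_final = 11.840633 m

dL = 0.048633 m


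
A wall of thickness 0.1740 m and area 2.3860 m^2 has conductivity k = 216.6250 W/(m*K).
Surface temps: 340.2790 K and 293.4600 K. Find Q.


dT = 46.8190 K
Q = 216.6250 * 2.3860 * 46.8190 / 0.1740 = 139075.9068 W

139075.9068 W


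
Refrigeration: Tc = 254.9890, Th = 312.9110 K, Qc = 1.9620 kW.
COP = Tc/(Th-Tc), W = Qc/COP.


COP = 254.9890 / 57.9220 = 4.4023
W = 1.9620 / 4.4023 = 0.4457 kW

COP = 4.4023, W = 0.4457 kW


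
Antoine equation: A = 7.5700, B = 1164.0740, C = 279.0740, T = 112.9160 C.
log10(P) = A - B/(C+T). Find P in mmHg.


C+T = 391.9900
B/(C+T) = 2.9697
log10(P) = 7.5700 - 2.9697 = 4.6003
P = 10^4.6003 = 39842.6038 mmHg

39842.6038 mmHg


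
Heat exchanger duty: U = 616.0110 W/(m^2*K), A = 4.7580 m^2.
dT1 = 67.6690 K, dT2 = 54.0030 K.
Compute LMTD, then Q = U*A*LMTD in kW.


LMTD = 60.5793 K
Q = 616.0110 * 4.7580 * 60.5793 = 177556.7661 W = 177.5568 kW

177.5568 kW


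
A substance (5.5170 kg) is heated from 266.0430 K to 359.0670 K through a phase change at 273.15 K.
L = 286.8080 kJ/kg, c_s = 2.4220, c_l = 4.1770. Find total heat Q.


Q1 (sensible, solid) = 5.5170 * 2.4220 * 7.1070 = 94.9650 kJ
Q2 (latent) = 5.5170 * 286.8080 = 1582.3197 kJ
Q3 (sensible, liquid) = 5.5170 * 4.1770 * 85.9170 = 1979.9151 kJ
Q_total = 3657.1998 kJ

3657.1998 kJ


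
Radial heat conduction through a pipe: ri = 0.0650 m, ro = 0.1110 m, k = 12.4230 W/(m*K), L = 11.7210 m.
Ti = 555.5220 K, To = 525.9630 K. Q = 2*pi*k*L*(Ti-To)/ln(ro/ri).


dT = 29.5590 K
ln(ro/ri) = 0.5351
Q = 2*pi*12.4230*11.7210*29.5590 / 0.5351 = 50534.8480 W

50534.8480 W


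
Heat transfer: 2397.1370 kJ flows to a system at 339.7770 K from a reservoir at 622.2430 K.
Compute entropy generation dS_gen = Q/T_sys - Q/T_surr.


dS_sys = 2397.1370/339.7770 = 7.0550 kJ/K
dS_surr = -2397.1370/622.2430 = -3.8524 kJ/K
dS_gen = 7.0550 - 3.8524 = 3.2026 kJ/K (irreversible)

dS_gen = 3.2026 kJ/K, irreversible


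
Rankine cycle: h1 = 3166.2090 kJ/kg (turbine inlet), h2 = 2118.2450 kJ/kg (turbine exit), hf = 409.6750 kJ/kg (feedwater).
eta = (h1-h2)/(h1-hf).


W = 1047.9640 kJ/kg
Q_in = 2756.5340 kJ/kg
eta = 0.3802 = 38.0175%

eta = 38.0175%


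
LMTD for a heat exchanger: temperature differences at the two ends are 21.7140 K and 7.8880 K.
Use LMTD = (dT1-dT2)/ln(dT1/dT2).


dT1/dT2 = 2.7528
ln(dT1/dT2) = 1.0126
LMTD = 13.8260 / 1.0126 = 13.6538 K

13.6538 K


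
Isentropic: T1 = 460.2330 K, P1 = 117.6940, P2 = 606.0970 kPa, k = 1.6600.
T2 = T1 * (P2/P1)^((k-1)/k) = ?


(k-1)/k = 0.3976
(P2/P1)^exp = 1.9187
T2 = 460.2330 * 1.9187 = 883.0346 K

883.0346 K


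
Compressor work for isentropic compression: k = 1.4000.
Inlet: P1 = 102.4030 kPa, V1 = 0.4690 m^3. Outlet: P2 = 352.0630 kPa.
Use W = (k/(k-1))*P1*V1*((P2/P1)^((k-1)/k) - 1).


(k-1)/k = 0.2857
(P2/P1)^exp = 1.4231
W = 3.5000 * 102.4030 * 0.4690 * (1.4231 - 1) = 71.1182 kJ

71.1182 kJ


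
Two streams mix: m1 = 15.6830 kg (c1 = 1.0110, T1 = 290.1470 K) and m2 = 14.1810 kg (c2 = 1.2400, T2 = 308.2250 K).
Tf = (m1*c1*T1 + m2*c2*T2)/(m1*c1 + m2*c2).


num = 10020.3935
den = 33.4400
Tf = 299.6533 K

299.6533 K


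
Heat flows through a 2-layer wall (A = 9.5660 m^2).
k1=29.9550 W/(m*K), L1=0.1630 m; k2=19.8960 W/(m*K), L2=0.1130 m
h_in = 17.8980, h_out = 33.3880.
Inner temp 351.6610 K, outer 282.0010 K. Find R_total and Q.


R_conv_in = 1/(17.8980*9.5660) = 0.0058
R_1 = 0.1630/(29.9550*9.5660) = 0.0006
R_2 = 0.1130/(19.8960*9.5660) = 0.0006
R_conv_out = 1/(33.3880*9.5660) = 0.0031
R_total = 0.0101 K/W
Q = 69.6600 / 0.0101 = 6873.7317 W

R_total = 0.0101 K/W, Q = 6873.7317 W


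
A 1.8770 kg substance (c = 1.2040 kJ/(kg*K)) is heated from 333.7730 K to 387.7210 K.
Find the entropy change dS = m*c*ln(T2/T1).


T2/T1 = 1.1616
ln(T2/T1) = 0.1498
dS = 1.8770 * 1.2040 * 0.1498 = 0.3386 kJ/K

0.3386 kJ/K


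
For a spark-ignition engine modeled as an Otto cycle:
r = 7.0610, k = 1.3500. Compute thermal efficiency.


r^(k-1) = 1.9820
eta = 1 - 1/1.9820 = 0.4955 = 49.5459%

49.5459%


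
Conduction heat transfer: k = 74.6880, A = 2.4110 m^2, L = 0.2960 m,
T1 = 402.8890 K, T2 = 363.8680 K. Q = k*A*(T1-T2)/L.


dT = 39.0210 K
Q = 74.6880 * 2.4110 * 39.0210 / 0.2960 = 23738.5793 W

23738.5793 W


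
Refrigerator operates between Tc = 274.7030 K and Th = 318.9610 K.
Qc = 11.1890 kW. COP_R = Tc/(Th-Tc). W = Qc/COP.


COP = 274.7030 / 44.2580 = 6.2069
W = 11.1890 / 6.2069 = 1.8027 kW

COP = 6.2069, W = 1.8027 kW


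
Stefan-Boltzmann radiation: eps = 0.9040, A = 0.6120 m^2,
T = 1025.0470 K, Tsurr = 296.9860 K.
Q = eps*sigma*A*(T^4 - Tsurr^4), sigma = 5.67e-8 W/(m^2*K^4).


T^4 = 1.1040e+12
Tsurr^4 = 7.7794e+09
Q = 0.9040 * 5.67e-8 * 0.6120 * 1.0962e+12 = 34388.0042 W

34388.0042 W


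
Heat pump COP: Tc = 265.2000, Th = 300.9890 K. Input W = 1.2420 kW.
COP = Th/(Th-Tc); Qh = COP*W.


COP = 300.9890 / 35.7890 = 8.4101
Qh = 8.4101 * 1.2420 = 10.4453 kW

COP = 8.4101, Qh = 10.4453 kW


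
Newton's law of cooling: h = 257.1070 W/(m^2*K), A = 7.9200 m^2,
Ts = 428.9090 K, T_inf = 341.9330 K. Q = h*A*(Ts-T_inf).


dT = 86.9760 K
Q = 257.1070 * 7.9200 * 86.9760 = 177108.1364 W

177108.1364 W


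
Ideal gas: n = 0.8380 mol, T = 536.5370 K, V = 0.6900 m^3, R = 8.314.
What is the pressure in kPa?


P = nRT/V = 0.8380 * 8.314 * 536.5370 / 0.6900
= 3738.1241 / 0.6900 = 5417.5712 Pa = 5.4176 kPa

5.4176 kPa


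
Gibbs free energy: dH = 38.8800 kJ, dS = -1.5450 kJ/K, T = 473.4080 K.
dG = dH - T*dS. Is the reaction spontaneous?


T*dS = 473.4080 * -1.5450 = -731.4154 kJ
dG = 38.8800 + 731.4154 = 770.2954 kJ (non-spontaneous)

dG = 770.2954 kJ, non-spontaneous


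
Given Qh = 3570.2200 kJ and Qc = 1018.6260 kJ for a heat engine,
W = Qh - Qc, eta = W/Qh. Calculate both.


W = 3570.2200 - 1018.6260 = 2551.5940 kJ
eta = 2551.5940 / 3570.2200 = 0.7147 = 71.4688%

W = 2551.5940 kJ, eta = 71.4688%


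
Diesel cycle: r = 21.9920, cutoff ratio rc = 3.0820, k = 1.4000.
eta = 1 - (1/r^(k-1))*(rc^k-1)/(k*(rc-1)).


r^(k-1) = 3.4428
rc^k = 4.8347
eta = 0.6179 = 61.7869%

61.7869%


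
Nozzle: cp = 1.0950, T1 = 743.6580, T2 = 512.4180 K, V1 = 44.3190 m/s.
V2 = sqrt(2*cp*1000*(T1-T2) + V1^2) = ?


dT = 231.2400 K
2*cp*1000*dT = 506415.6000
V1^2 = 1964.1738
V2 = sqrt(508379.7738) = 713.0076 m/s

713.0076 m/s


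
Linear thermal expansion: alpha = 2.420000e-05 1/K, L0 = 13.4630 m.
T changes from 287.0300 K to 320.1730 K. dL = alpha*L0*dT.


dT = 33.1430 K
dL = 2.420000e-05 * 13.4630 * 33.1430 = 0.010798 m
L_final = 13.473798 m

dL = 0.010798 m


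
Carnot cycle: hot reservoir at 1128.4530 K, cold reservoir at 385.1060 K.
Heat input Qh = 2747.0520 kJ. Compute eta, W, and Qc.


eta = 1 - 385.1060/1128.4530 = 0.6587
W = 0.6587 * 2747.0520 = 1809.5684 kJ
Qc = 2747.0520 - 1809.5684 = 937.4836 kJ

eta = 65.8731%, W = 1809.5684 kJ, Qc = 937.4836 kJ


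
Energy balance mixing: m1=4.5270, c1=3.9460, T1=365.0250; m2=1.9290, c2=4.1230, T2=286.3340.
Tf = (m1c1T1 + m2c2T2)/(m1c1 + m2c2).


num = 8797.9302
den = 25.8168
Tf = 340.7830 K

340.7830 K


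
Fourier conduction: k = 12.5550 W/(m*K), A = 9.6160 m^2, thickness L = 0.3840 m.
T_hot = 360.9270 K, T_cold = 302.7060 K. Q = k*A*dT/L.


dT = 58.2210 K
Q = 12.5550 * 9.6160 * 58.2210 / 0.3840 = 18304.5732 W

18304.5732 W


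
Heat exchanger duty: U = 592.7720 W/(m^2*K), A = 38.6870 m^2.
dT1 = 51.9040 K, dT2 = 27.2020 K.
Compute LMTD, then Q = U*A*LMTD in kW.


LMTD = 38.2322 K
Q = 592.7720 * 38.6870 * 38.2322 = 876761.5772 W = 876.7616 kW

876.7616 kW


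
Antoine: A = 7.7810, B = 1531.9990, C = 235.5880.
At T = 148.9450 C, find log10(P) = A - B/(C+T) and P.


C+T = 384.5330
B/(C+T) = 3.9841
log10(P) = 7.7810 - 3.9841 = 3.7969
P = 10^3.7969 = 6265.4060 mmHg

6265.4060 mmHg


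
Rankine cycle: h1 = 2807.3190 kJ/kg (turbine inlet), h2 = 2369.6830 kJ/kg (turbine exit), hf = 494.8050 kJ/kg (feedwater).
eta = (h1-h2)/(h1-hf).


W = 437.6360 kJ/kg
Q_in = 2312.5140 kJ/kg
eta = 0.1892 = 18.9247%

eta = 18.9247%


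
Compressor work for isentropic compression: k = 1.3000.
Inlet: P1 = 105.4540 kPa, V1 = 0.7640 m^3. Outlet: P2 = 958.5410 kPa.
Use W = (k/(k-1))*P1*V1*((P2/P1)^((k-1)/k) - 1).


(k-1)/k = 0.2308
(P2/P1)^exp = 1.6642
W = 4.3333 * 105.4540 * 0.7640 * (1.6642 - 1) = 231.8846 kJ

231.8846 kJ


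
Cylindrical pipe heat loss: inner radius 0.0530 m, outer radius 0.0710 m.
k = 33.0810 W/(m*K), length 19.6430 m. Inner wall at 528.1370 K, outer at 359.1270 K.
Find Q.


dT = 169.0100 K
ln(ro/ri) = 0.2924
Q = 2*pi*33.0810*19.6430*169.0100 / 0.2924 = 2360039.2492 W

2360039.2492 W


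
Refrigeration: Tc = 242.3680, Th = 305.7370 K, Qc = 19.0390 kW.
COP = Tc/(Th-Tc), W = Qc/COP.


COP = 242.3680 / 63.3690 = 3.8247
W = 19.0390 / 3.8247 = 4.9779 kW

COP = 3.8247, W = 4.9779 kW


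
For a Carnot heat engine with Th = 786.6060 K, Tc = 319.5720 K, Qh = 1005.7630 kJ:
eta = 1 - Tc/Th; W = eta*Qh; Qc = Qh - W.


eta = 1 - 319.5720/786.6060 = 0.5937
W = 0.5937 * 1005.7630 = 597.1548 kJ
Qc = 1005.7630 - 597.1548 = 408.6082 kJ

eta = 59.3733%, W = 597.1548 kJ, Qc = 408.6082 kJ


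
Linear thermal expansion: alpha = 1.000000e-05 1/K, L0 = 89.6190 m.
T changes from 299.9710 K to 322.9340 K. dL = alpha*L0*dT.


dT = 22.9630 K
dL = 1.000000e-05 * 89.6190 * 22.9630 = 0.020579 m
L_final = 89.639579 m

dL = 0.020579 m


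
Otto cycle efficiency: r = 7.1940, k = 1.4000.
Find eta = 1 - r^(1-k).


r^(k-1) = 2.2019
eta = 1 - 1/2.2019 = 0.5458 = 54.5837%

54.5837%


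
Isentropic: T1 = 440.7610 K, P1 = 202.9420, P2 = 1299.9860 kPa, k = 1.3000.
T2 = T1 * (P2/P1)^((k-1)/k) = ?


(k-1)/k = 0.2308
(P2/P1)^exp = 1.5351
T2 = 440.7610 * 1.5351 = 676.6030 K

676.6030 K


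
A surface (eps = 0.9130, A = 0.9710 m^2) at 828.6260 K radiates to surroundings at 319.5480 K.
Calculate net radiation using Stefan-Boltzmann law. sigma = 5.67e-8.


T^4 = 4.7145e+11
Tsurr^4 = 1.0427e+10
Q = 0.9130 * 5.67e-8 * 0.9710 * 4.6102e+11 = 23173.6557 W

23173.6557 W


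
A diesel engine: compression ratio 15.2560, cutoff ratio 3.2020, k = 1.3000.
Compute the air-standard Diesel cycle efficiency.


r^(k-1) = 2.2648
rc^k = 4.5399
eta = 0.4540 = 45.3991%

45.3991%


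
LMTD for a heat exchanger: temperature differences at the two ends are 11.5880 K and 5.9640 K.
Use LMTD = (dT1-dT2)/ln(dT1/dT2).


dT1/dT2 = 1.9430
ln(dT1/dT2) = 0.6642
LMTD = 5.6240 / 0.6642 = 8.4670 K

8.4670 K


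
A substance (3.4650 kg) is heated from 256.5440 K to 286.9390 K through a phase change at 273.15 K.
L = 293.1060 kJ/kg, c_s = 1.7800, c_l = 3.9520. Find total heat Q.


Q1 (sensible, solid) = 3.4650 * 1.7800 * 16.6060 = 102.4208 kJ
Q2 (latent) = 3.4650 * 293.1060 = 1015.6123 kJ
Q3 (sensible, liquid) = 3.4650 * 3.9520 * 13.7890 = 188.8222 kJ
Q_total = 1306.8553 kJ

1306.8553 kJ


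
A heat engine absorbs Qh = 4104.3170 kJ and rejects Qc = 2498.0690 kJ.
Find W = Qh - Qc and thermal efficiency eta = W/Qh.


W = 4104.3170 - 2498.0690 = 1606.2480 kJ
eta = 1606.2480 / 4104.3170 = 0.3914 = 39.1356%

W = 1606.2480 kJ, eta = 39.1356%


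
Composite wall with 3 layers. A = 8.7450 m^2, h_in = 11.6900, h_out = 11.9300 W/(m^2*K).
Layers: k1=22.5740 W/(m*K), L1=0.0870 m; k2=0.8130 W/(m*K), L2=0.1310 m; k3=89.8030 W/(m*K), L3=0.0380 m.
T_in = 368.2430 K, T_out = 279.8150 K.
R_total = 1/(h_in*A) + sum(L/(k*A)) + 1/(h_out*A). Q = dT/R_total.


R_conv_in = 1/(11.6900*8.7450) = 0.0098
R_1 = 0.0870/(22.5740*8.7450) = 0.0004
R_2 = 0.1310/(0.8130*8.7450) = 0.0184
R_3 = 0.0380/(89.8030*8.7450) = 4.8387e-05
R_conv_out = 1/(11.9300*8.7450) = 0.0096
R_total = 0.0383 K/W
Q = 88.4280 / 0.0383 = 2309.9234 W

R_total = 0.0383 K/W, Q = 2309.9234 W


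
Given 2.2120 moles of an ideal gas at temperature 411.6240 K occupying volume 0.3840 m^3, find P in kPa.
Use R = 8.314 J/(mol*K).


P = nRT/V = 2.2120 * 8.314 * 411.6240 / 0.3840
= 7569.9992 / 0.3840 = 19713.5395 Pa = 19.7135 kPa

19.7135 kPa


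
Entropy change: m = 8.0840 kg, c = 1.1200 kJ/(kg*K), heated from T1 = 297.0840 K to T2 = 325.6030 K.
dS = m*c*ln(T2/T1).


T2/T1 = 1.0960
ln(T2/T1) = 0.0917
dS = 8.0840 * 1.1200 * 0.0917 = 0.8299 kJ/K

0.8299 kJ/K


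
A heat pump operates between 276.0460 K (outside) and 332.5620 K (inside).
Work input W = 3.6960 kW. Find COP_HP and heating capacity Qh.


COP = 332.5620 / 56.5160 = 5.8844
Qh = 5.8844 * 3.6960 = 21.7487 kW

COP = 5.8844, Qh = 21.7487 kW


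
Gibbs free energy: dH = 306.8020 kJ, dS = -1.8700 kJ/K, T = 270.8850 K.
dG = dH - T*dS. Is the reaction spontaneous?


T*dS = 270.8850 * -1.8700 = -506.5550 kJ
dG = 306.8020 + 506.5550 = 813.3570 kJ (non-spontaneous)

dG = 813.3570 kJ, non-spontaneous


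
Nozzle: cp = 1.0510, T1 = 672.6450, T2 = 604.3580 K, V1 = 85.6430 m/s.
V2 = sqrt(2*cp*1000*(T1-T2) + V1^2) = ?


dT = 68.2870 K
2*cp*1000*dT = 143539.2740
V1^2 = 7334.7234
V2 = sqrt(150873.9974) = 388.4250 m/s

388.4250 m/s


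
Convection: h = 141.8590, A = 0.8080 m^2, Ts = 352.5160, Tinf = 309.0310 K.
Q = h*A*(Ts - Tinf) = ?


dT = 43.4850 K
Q = 141.8590 * 0.8080 * 43.4850 = 4984.3408 W

4984.3408 W


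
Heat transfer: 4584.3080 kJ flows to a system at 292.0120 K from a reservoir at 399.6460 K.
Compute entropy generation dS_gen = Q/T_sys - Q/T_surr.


dS_sys = 4584.3080/292.0120 = 15.6990 kJ/K
dS_surr = -4584.3080/399.6460 = -11.4709 kJ/K
dS_gen = 15.6990 - 11.4709 = 4.2281 kJ/K (irreversible)

dS_gen = 4.2281 kJ/K, irreversible


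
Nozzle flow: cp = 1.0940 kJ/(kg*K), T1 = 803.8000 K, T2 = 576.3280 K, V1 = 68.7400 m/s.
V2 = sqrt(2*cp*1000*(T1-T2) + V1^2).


dT = 227.4720 K
2*cp*1000*dT = 497708.7360
V1^2 = 4725.1876
V2 = sqrt(502433.9236) = 708.8257 m/s

708.8257 m/s


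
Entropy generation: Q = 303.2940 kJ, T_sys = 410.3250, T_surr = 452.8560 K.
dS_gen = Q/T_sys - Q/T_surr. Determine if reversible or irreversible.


dS_sys = 303.2940/410.3250 = 0.7392 kJ/K
dS_surr = -303.2940/452.8560 = -0.6697 kJ/K
dS_gen = 0.7392 - 0.6697 = 0.0694 kJ/K (irreversible)

dS_gen = 0.0694 kJ/K, irreversible


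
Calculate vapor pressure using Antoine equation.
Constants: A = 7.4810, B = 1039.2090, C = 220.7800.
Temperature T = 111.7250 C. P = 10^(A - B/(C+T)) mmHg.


C+T = 332.5050
B/(C+T) = 3.1254
log10(P) = 7.4810 - 3.1254 = 4.3556
P = 10^4.3556 = 22678.0859 mmHg

22678.0859 mmHg


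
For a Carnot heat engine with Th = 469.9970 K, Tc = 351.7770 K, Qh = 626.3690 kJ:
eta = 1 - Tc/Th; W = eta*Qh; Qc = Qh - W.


eta = 1 - 351.7770/469.9970 = 0.2515
W = 0.2515 * 626.3690 = 157.5528 kJ
Qc = 626.3690 - 157.5528 = 468.8162 kJ

eta = 25.1534%, W = 157.5528 kJ, Qc = 468.8162 kJ


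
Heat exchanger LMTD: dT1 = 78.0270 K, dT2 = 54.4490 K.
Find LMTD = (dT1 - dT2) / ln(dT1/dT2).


dT1/dT2 = 1.4330
ln(dT1/dT2) = 0.3598
LMTD = 23.5780 / 0.3598 = 65.5326 K

65.5326 K


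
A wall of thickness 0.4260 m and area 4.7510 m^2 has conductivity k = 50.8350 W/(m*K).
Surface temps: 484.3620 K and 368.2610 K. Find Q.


dT = 116.1010 K
Q = 50.8350 * 4.7510 * 116.1010 / 0.4260 = 65822.4767 W

65822.4767 W


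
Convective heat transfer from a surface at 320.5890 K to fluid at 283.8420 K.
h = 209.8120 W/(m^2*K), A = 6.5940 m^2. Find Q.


dT = 36.7470 K
Q = 209.8120 * 6.5940 * 36.7470 = 50839.4866 W

50839.4866 W


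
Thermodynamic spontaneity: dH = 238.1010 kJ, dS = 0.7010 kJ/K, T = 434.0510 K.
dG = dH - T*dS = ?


T*dS = 434.0510 * 0.7010 = 304.2698 kJ
dG = 238.1010 - 304.2698 = -66.1688 kJ (spontaneous)

dG = -66.1688 kJ, spontaneous


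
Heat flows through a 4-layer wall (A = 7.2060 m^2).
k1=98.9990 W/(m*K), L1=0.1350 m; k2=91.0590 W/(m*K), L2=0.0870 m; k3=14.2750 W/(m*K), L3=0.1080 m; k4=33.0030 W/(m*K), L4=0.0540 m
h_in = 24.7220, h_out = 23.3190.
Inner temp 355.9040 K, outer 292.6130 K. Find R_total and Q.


R_conv_in = 1/(24.7220*7.2060) = 0.0056
R_1 = 0.1350/(98.9990*7.2060) = 0.0002
R_2 = 0.0870/(91.0590*7.2060) = 0.0001
R_3 = 0.1080/(14.2750*7.2060) = 0.0010
R_4 = 0.0540/(33.0030*7.2060) = 0.0002
R_conv_out = 1/(23.3190*7.2060) = 0.0060
R_total = 0.0132 K/W
Q = 63.2910 / 0.0132 = 4808.1656 W

R_total = 0.0132 K/W, Q = 4808.1656 W


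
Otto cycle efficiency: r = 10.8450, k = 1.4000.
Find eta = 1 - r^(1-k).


r^(k-1) = 2.5947
eta = 1 - 1/2.5947 = 0.6146 = 61.4603%

61.4603%


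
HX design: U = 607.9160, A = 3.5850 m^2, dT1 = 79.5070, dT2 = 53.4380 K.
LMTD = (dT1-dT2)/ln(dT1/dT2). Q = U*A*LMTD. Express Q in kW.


LMTD = 65.6116 K
Q = 607.9160 * 3.5850 * 65.6116 = 142992.5591 W = 142.9926 kW

142.9926 kW


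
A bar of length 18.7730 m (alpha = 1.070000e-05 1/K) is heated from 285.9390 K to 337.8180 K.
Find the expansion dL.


dT = 51.8790 K
dL = 1.070000e-05 * 18.7730 * 51.8790 = 0.010421 m
L_final = 18.783421 m

dL = 0.010421 m


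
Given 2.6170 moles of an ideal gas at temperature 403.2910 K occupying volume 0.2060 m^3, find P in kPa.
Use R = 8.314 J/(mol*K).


P = nRT/V = 2.6170 * 8.314 * 403.2910 / 0.2060
= 8774.6999 / 0.2060 = 42595.6307 Pa = 42.5956 kPa

42.5956 kPa


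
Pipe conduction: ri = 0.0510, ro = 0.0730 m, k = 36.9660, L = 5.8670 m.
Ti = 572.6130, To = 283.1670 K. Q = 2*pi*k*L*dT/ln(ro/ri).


dT = 289.4460 K
ln(ro/ri) = 0.3586
Q = 2*pi*36.9660*5.8670*289.4460 / 0.3586 = 1099802.5944 W

1099802.5944 W


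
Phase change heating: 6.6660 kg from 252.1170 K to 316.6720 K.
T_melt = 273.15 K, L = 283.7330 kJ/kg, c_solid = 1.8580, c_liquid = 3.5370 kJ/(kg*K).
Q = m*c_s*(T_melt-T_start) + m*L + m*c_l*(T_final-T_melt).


Q1 (sensible, solid) = 6.6660 * 1.8580 * 21.0330 = 260.5027 kJ
Q2 (latent) = 6.6660 * 283.7330 = 1891.3642 kJ
Q3 (sensible, liquid) = 6.6660 * 3.5370 * 43.5220 = 1026.1461 kJ
Q_total = 3178.0130 kJ

3178.0130 kJ


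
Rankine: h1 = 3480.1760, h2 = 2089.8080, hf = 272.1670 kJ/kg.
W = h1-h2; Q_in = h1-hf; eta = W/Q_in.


W = 1390.3680 kJ/kg
Q_in = 3208.0090 kJ/kg
eta = 0.4334 = 43.3405%

eta = 43.3405%


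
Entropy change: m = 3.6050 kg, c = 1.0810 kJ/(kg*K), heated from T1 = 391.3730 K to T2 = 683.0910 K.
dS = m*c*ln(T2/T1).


T2/T1 = 1.7454
ln(T2/T1) = 0.5570
dS = 3.6050 * 1.0810 * 0.5570 = 2.1705 kJ/K

2.1705 kJ/K


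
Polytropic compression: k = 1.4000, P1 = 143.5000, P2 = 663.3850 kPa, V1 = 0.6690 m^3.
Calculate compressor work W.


(k-1)/k = 0.2857
(P2/P1)^exp = 1.5487
W = 3.5000 * 143.5000 * 0.6690 * (1.5487 - 1) = 184.3757 kJ

184.3757 kJ


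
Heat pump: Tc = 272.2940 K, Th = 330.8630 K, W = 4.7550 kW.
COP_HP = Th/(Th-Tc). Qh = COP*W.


COP = 330.8630 / 58.5690 = 5.6491
Qh = 5.6491 * 4.7550 = 26.8615 kW

COP = 5.6491, Qh = 26.8615 kW


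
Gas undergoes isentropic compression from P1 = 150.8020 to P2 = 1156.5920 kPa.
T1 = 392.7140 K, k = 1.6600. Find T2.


(k-1)/k = 0.3976
(P2/P1)^exp = 2.2479
T2 = 392.7140 * 2.2479 = 882.7823 K

882.7823 K


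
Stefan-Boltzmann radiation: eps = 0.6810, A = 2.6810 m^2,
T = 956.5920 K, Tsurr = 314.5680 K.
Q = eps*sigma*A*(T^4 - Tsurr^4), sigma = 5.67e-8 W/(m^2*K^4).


T^4 = 8.3735e+11
Tsurr^4 = 9.7917e+09
Q = 0.6810 * 5.67e-8 * 2.6810 * 8.2756e+11 = 85669.3626 W

85669.3626 W


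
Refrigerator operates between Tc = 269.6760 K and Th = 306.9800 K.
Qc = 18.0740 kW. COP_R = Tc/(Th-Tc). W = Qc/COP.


COP = 269.6760 / 37.3040 = 7.2291
W = 18.0740 / 7.2291 = 2.5002 kW

COP = 7.2291, W = 2.5002 kW


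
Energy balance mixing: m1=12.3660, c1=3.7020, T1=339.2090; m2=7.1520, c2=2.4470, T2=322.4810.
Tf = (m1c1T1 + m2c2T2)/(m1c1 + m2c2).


num = 21172.3477
den = 63.2799
Tf = 334.5826 K

334.5826 K


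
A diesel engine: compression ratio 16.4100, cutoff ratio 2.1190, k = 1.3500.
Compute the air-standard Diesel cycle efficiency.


r^(k-1) = 2.6625
rc^k = 2.7560
eta = 0.5634 = 56.3415%

56.3415%


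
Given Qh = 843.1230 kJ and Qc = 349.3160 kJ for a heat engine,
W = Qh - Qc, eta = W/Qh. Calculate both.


W = 843.1230 - 349.3160 = 493.8070 kJ
eta = 493.8070 / 843.1230 = 0.5857 = 58.5688%

W = 493.8070 kJ, eta = 58.5688%


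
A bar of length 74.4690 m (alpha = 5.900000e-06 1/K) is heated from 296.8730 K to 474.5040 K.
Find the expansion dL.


dT = 177.6310 K
dL = 5.900000e-06 * 74.4690 * 177.6310 = 0.078045 m
L_final = 74.547045 m

dL = 0.078045 m


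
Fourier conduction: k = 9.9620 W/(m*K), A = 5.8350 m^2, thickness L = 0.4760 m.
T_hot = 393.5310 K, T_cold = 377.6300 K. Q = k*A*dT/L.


dT = 15.9010 K
Q = 9.9620 * 5.8350 * 15.9010 / 0.4760 = 1941.8017 W

1941.8017 W


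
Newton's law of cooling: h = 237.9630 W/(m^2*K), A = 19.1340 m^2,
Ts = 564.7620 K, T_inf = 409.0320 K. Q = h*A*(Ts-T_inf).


dT = 155.7300 K
Q = 237.9630 * 19.1340 * 155.7300 = 709067.3509 W

709067.3509 W


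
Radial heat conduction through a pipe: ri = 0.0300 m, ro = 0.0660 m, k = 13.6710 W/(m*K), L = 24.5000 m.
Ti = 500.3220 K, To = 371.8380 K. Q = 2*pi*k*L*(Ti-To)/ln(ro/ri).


dT = 128.4840 K
ln(ro/ri) = 0.7885
Q = 2*pi*13.6710*24.5000*128.4840 / 0.7885 = 342939.1547 W

342939.1547 W


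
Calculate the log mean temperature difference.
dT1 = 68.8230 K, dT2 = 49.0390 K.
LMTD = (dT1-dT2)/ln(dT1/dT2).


dT1/dT2 = 1.4034
ln(dT1/dT2) = 0.3389
LMTD = 19.7840 / 0.3389 = 58.3733 K

58.3733 K


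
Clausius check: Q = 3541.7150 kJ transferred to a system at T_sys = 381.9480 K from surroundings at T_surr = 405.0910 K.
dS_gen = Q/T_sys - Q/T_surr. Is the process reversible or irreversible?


dS_sys = 3541.7150/381.9480 = 9.2728 kJ/K
dS_surr = -3541.7150/405.0910 = -8.7430 kJ/K
dS_gen = 9.2728 - 8.7430 = 0.5298 kJ/K (irreversible)

dS_gen = 0.5298 kJ/K, irreversible


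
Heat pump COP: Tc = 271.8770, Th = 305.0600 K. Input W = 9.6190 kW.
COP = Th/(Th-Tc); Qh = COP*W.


COP = 305.0600 / 33.1830 = 9.1933
Qh = 9.1933 * 9.6190 = 88.4300 kW

COP = 9.1933, Qh = 88.4300 kW


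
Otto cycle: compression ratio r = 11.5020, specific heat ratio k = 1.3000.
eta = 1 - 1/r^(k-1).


r^(k-1) = 2.0808
eta = 1 - 1/2.0808 = 0.5194 = 51.9417%

51.9417%


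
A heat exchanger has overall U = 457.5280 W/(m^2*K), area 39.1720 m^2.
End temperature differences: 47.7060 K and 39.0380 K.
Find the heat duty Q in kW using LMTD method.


LMTD = 43.2273 K
Q = 457.5280 * 39.1720 * 43.2273 = 774731.2356 W = 774.7312 kW

774.7312 kW


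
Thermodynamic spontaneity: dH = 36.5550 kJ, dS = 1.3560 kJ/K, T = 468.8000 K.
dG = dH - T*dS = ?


T*dS = 468.8000 * 1.3560 = 635.6928 kJ
dG = 36.5550 - 635.6928 = -599.1378 kJ (spontaneous)

dG = -599.1378 kJ, spontaneous


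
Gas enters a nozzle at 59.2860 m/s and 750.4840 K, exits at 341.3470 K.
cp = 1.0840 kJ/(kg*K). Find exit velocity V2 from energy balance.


dT = 409.1370 K
2*cp*1000*dT = 887009.0160
V1^2 = 3514.8298
V2 = sqrt(890523.8458) = 943.6757 m/s

943.6757 m/s


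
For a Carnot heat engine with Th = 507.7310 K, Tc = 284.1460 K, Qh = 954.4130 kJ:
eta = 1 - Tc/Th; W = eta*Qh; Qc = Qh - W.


eta = 1 - 284.1460/507.7310 = 0.4404
W = 0.4404 * 954.4130 = 420.2864 kJ
Qc = 954.4130 - 420.2864 = 534.1266 kJ

eta = 44.0361%, W = 420.2864 kJ, Qc = 534.1266 kJ


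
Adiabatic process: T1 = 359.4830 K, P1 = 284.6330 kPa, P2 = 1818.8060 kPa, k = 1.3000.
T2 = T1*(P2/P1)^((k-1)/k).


(k-1)/k = 0.2308
(P2/P1)^exp = 1.5342
T2 = 359.4830 * 1.5342 = 551.5225 K

551.5225 K


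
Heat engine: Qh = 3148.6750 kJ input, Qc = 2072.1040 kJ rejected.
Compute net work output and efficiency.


W = 3148.6750 - 2072.1040 = 1076.5710 kJ
eta = 1076.5710 / 3148.6750 = 0.3419 = 34.1912%

W = 1076.5710 kJ, eta = 34.1912%


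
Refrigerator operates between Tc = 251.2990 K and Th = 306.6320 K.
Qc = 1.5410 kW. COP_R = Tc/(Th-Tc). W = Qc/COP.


COP = 251.2990 / 55.3330 = 4.5416
W = 1.5410 / 4.5416 = 0.3393 kW

COP = 4.5416, W = 0.3393 kW


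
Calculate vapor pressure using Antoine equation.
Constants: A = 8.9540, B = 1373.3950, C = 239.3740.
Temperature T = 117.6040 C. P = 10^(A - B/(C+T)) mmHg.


C+T = 356.9780
B/(C+T) = 3.8473
log10(P) = 8.9540 - 3.8473 = 5.1067
P = 10^5.1067 = 127855.1113 mmHg

127855.1113 mmHg


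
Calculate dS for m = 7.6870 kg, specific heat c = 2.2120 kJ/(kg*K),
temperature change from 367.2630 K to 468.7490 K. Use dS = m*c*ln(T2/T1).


T2/T1 = 1.2763
ln(T2/T1) = 0.2440
dS = 7.6870 * 2.2120 * 0.2440 = 4.1487 kJ/K

4.1487 kJ/K


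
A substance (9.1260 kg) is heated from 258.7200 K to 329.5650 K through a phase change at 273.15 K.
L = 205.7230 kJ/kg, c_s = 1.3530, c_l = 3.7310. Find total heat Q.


Q1 (sensible, solid) = 9.1260 * 1.3530 * 14.4300 = 178.1741 kJ
Q2 (latent) = 9.1260 * 205.7230 = 1877.4281 kJ
Q3 (sensible, liquid) = 9.1260 * 3.7310 * 56.4150 = 1920.8803 kJ
Q_total = 3976.4825 kJ

3976.4825 kJ


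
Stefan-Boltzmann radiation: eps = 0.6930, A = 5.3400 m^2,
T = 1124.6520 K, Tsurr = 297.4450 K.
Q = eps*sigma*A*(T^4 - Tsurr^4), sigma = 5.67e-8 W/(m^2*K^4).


T^4 = 1.5998e+12
Tsurr^4 = 7.8276e+09
Q = 0.6930 * 5.67e-8 * 5.3400 * 1.5920e+12 = 334041.2310 W

334041.2310 W


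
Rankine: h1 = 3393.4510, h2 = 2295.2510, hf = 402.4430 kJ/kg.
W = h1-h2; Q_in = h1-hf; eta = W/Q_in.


W = 1098.2000 kJ/kg
Q_in = 2991.0080 kJ/kg
eta = 0.3672 = 36.7167%

eta = 36.7167%


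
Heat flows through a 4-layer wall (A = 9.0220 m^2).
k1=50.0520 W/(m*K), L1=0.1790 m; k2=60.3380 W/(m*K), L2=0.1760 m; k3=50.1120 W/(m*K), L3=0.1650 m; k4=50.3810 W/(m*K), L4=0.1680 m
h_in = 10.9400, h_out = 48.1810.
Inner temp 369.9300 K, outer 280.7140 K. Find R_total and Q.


R_conv_in = 1/(10.9400*9.0220) = 0.0101
R_1 = 0.1790/(50.0520*9.0220) = 0.0004
R_2 = 0.1760/(60.3380*9.0220) = 0.0003
R_3 = 0.1650/(50.1120*9.0220) = 0.0004
R_4 = 0.1680/(50.3810*9.0220) = 0.0004
R_conv_out = 1/(48.1810*9.0220) = 0.0023
R_total = 0.0139 K/W
Q = 89.2160 / 0.0139 = 6424.7011 W

R_total = 0.0139 K/W, Q = 6424.7011 W


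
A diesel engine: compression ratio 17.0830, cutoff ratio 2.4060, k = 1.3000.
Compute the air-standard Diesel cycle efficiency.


r^(k-1) = 2.3430
rc^k = 3.1310
eta = 0.5024 = 50.2392%

50.2392%


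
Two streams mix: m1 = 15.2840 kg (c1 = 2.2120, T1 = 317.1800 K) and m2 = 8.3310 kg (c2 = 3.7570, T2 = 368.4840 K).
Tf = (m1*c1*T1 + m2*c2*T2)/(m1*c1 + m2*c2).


num = 22256.6771
den = 65.1078
Tf = 341.8436 K

341.8436 K


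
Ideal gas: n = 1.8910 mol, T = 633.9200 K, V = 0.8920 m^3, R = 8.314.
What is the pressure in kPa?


P = nRT/V = 1.8910 * 8.314 * 633.9200 / 0.8920
= 9966.3470 / 0.8920 = 11173.0347 Pa = 11.1730 kPa

11.1730 kPa


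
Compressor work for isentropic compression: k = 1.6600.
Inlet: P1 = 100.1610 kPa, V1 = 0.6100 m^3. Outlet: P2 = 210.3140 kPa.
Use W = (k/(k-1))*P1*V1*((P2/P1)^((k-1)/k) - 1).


(k-1)/k = 0.3976
(P2/P1)^exp = 1.3430
W = 2.5152 * 100.1610 * 0.6100 * (1.3430 - 1) = 52.7166 kJ

52.7166 kJ


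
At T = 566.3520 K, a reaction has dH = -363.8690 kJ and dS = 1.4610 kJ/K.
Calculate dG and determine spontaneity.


T*dS = 566.3520 * 1.4610 = 827.4403 kJ
dG = -363.8690 - 827.4403 = -1191.3093 kJ (spontaneous)

dG = -1191.3093 kJ, spontaneous


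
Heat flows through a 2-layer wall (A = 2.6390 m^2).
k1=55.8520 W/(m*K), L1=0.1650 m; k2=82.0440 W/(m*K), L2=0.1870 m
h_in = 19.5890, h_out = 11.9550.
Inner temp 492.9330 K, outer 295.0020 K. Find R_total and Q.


R_conv_in = 1/(19.5890*2.6390) = 0.0193
R_1 = 0.1650/(55.8520*2.6390) = 0.0011
R_2 = 0.1870/(82.0440*2.6390) = 0.0009
R_conv_out = 1/(11.9550*2.6390) = 0.0317
R_total = 0.0530 K/W
Q = 197.9310 / 0.0530 = 3732.8773 W

R_total = 0.0530 K/W, Q = 3732.8773 W


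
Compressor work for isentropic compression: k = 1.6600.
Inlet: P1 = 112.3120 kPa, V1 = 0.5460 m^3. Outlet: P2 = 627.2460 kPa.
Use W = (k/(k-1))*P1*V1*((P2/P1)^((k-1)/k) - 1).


(k-1)/k = 0.3976
(P2/P1)^exp = 1.9815
W = 2.5152 * 112.3120 * 0.5460 * (1.9815 - 1) = 151.3891 kJ

151.3891 kJ


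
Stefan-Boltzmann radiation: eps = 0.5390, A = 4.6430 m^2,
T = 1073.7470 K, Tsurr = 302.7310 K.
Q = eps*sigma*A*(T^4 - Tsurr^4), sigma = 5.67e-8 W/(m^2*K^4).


T^4 = 1.3293e+12
Tsurr^4 = 8.3990e+09
Q = 0.5390 * 5.67e-8 * 4.6430 * 1.3209e+12 = 187424.1411 W

187424.1411 W


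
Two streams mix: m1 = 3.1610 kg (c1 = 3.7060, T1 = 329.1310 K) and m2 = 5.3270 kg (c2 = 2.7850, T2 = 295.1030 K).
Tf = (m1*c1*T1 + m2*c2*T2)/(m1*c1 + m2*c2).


num = 8233.7178
den = 26.5504
Tf = 310.1170 K

310.1170 K


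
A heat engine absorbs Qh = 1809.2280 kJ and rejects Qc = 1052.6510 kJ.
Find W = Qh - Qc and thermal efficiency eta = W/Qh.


W = 1809.2280 - 1052.6510 = 756.5770 kJ
eta = 756.5770 / 1809.2280 = 0.4182 = 41.8177%

W = 756.5770 kJ, eta = 41.8177%


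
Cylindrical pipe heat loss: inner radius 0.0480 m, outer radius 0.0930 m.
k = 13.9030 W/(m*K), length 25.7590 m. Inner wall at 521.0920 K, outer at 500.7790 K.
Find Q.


dT = 20.3130 K
ln(ro/ri) = 0.6614
Q = 2*pi*13.9030*25.7590*20.3130 / 0.6614 = 69107.9905 W

69107.9905 W


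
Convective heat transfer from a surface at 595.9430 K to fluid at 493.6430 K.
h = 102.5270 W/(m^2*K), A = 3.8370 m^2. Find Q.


dT = 102.3000 K
Q = 102.5270 * 3.8370 * 102.3000 = 40244.4209 W

40244.4209 W


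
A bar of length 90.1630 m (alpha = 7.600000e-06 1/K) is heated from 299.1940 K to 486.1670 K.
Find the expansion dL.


dT = 186.9730 K
dL = 7.600000e-06 * 90.1630 * 186.9730 = 0.128121 m
L_final = 90.291121 m

dL = 0.128121 m


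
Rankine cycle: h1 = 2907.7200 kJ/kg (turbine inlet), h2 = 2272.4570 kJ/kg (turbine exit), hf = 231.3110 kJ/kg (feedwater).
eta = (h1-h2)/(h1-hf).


W = 635.2630 kJ/kg
Q_in = 2676.4090 kJ/kg
eta = 0.2374 = 23.7356%

eta = 23.7356%


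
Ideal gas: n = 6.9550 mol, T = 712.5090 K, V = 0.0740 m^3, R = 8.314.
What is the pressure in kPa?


P = nRT/V = 6.9550 * 8.314 * 712.5090 / 0.0740
= 41200.0278 / 0.0740 = 556757.1323 Pa = 556.7571 kPa

556.7571 kPa


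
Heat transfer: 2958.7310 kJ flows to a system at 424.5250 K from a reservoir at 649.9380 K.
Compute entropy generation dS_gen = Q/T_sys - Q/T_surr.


dS_sys = 2958.7310/424.5250 = 6.9695 kJ/K
dS_surr = -2958.7310/649.9380 = -4.5523 kJ/K
dS_gen = 6.9695 - 4.5523 = 2.4172 kJ/K (irreversible)

dS_gen = 2.4172 kJ/K, irreversible


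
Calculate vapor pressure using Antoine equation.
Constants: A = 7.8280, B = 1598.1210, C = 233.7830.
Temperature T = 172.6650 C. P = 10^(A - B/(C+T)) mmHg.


C+T = 406.4480
B/(C+T) = 3.9319
log10(P) = 7.8280 - 3.9319 = 3.8961
P = 10^3.8961 = 7871.9087 mmHg

7871.9087 mmHg


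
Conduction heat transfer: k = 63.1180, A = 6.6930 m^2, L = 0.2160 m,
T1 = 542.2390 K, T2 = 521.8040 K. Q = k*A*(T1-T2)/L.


dT = 20.4350 K
Q = 63.1180 * 6.6930 * 20.4350 / 0.2160 = 39966.3921 W

39966.3921 W


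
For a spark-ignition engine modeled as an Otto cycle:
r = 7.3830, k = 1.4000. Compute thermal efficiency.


r^(k-1) = 2.2248
eta = 1 - 1/2.2248 = 0.5505 = 55.0524%

55.0524%


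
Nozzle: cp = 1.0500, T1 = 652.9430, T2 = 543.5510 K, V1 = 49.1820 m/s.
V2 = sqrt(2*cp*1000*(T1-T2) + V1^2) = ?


dT = 109.3920 K
2*cp*1000*dT = 229723.2000
V1^2 = 2418.8691
V2 = sqrt(232142.0691) = 481.8112 m/s

481.8112 m/s


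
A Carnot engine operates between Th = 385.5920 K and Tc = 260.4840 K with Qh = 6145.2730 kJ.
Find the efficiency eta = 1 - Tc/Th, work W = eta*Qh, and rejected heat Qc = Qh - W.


eta = 1 - 260.4840/385.5920 = 0.3245
W = 0.3245 * 6145.2730 = 1993.8765 kJ
Qc = 6145.2730 - 1993.8765 = 4151.3965 kJ

eta = 32.4457%, W = 1993.8765 kJ, Qc = 4151.3965 kJ


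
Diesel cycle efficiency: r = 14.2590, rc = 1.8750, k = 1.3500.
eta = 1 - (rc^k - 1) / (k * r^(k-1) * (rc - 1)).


r^(k-1) = 2.5347
rc^k = 2.3364
eta = 0.5537 = 55.3654%

55.3654%


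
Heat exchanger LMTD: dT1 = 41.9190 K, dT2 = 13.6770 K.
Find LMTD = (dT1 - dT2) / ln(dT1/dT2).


dT1/dT2 = 3.0649
ln(dT1/dT2) = 1.1200
LMTD = 28.2420 / 1.1200 = 25.2155 K

25.2155 K


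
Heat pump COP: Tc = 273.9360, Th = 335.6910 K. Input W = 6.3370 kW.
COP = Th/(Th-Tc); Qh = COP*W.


COP = 335.6910 / 61.7550 = 5.4359
Qh = 5.4359 * 6.3370 = 34.4470 kW

COP = 5.4359, Qh = 34.4470 kW


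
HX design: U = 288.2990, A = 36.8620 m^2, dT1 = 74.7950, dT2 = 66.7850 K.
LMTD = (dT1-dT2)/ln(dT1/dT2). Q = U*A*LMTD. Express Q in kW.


LMTD = 70.7144 K
Q = 288.2990 * 36.8620 * 70.7144 = 751501.6406 W = 751.5016 kW

751.5016 kW


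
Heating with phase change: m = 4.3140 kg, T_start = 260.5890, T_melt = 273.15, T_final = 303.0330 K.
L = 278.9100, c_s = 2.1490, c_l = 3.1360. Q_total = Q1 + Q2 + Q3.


Q1 (sensible, solid) = 4.3140 * 2.1490 * 12.5610 = 116.4503 kJ
Q2 (latent) = 4.3140 * 278.9100 = 1203.2177 kJ
Q3 (sensible, liquid) = 4.3140 * 3.1360 * 29.8830 = 404.2783 kJ
Q_total = 1723.9463 kJ

1723.9463 kJ


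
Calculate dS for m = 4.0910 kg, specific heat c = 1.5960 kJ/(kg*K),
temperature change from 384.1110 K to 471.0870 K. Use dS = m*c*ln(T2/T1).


T2/T1 = 1.2264
ln(T2/T1) = 0.2041
dS = 4.0910 * 1.5960 * 0.2041 = 1.3327 kJ/K

1.3327 kJ/K


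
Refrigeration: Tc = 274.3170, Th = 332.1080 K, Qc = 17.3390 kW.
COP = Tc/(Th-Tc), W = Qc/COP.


COP = 274.3170 / 57.7910 = 4.7467
W = 17.3390 / 4.7467 = 3.6528 kW

COP = 4.7467, W = 3.6528 kW


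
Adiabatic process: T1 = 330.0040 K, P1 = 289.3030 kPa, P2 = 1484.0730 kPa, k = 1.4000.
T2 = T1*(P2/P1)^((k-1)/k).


(k-1)/k = 0.2857
(P2/P1)^exp = 1.5955
T2 = 330.0040 * 1.5955 = 526.5087 K

526.5087 K


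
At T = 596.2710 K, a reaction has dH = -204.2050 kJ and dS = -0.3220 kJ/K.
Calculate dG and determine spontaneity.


T*dS = 596.2710 * -0.3220 = -191.9993 kJ
dG = -204.2050 + 191.9993 = -12.2057 kJ (spontaneous)

dG = -12.2057 kJ, spontaneous


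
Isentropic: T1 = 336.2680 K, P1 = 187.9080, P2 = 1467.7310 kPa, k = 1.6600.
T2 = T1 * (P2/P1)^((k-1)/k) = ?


(k-1)/k = 0.3976
(P2/P1)^exp = 2.2643
T2 = 336.2680 * 2.2643 = 761.4036 K

761.4036 K


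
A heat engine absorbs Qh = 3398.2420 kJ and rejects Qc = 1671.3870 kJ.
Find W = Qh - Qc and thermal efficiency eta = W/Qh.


W = 3398.2420 - 1671.3870 = 1726.8550 kJ
eta = 1726.8550 / 3398.2420 = 0.5082 = 50.8161%

W = 1726.8550 kJ, eta = 50.8161%
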